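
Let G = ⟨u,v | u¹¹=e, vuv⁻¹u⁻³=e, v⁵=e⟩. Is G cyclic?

Every cyclic group is abelian. But u·v = uv while v·u = u³v, so u·v ≠ v·u and G is not abelian. Hence G is not cyclic.

Answer: No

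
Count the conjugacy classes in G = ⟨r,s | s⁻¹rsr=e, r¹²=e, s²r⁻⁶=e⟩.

The conjugacy classes (representative and size) are:
  [e] (size 1), [r¹¹] (size 2), [r²] (size 2), [r⁹] (size 2), [r⁴] (size 2), [r⁵] (size 2), [r⁶] (size 1), [r²s] (size 6), [rs] (size 6).
Class equation: 1 + 2 + 2 + 2 + 2 + 2 + 1 + 6 + 6 = 24 = |G|. So G has 9 conjugacy classes.

Answer: 9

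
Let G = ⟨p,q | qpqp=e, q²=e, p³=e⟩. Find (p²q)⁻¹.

The order of (p²q) is 2 (smallest k with (p²q)ᵏ = e), so (p²q)⁻¹ = (p²q)¹ = p²q.
Check: (p²q) · (p²q) → (p²q) · p² = q;   q · q = e, giving e as required.

Answer: p²q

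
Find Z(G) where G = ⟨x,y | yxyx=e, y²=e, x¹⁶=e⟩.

An element z ∈ Z(G) iff z commutes with every generator.
For example x⁸ is central: (x⁸)·x = x⁹ = x·(x⁸); (x⁸)·y = x⁸y = y·(x⁸).
Whereas x ∉ Z(G) since x·y = xy ≠ x¹⁵y = y·x.
Checking each of the 32 elements this way gives Z(G) = {e, x⁸}, of order 2.

Answer: {e, x⁸}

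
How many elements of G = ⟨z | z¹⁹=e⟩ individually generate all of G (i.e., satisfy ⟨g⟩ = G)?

G is cyclic of order 19. An element generates G iff its order is 19, and a cyclic group of order 19 has exactly φ(19) = 18 such elements.

Answer: 18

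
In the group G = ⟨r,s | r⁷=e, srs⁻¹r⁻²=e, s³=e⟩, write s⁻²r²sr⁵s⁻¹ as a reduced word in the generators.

Multiply left to right, reducing at each step:
  s · r² = r⁴s
  (r⁴s) · s = r⁴s²
  (r⁴s²) · r⁵ = r³s²
  (r³s²) · s⁻¹ = r³s

Answer: r³s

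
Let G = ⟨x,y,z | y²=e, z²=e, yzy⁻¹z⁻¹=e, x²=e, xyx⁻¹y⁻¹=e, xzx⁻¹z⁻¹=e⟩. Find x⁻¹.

The order of x is 2 (smallest k with xᵏ = e), so x⁻¹ = x¹ = x.
Check: x · x → x · x = e, giving e as required.

Answer: x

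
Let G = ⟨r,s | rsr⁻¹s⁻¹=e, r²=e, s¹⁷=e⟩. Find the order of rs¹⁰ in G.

Compute successive powers until reaching e:
  (rs¹⁰)¹ = rs¹⁰, (rs¹⁰)² = s³, (rs¹⁰)³ = rs¹³, (rs¹⁰)⁴ = s⁶, (rs¹⁰)⁵ = rs¹⁶, (rs¹⁰)⁶ = s⁹, (rs¹⁰)⁷ = rs², (rs¹⁰)⁸ = s¹², (rs¹⁰)⁹ = rs⁵, (rs¹⁰)¹⁰ = s¹⁵, (rs¹⁰)¹¹ = rs⁸, (rs¹⁰)¹² = s, (rs¹⁰)¹³ = rs¹¹, (rs¹⁰)¹⁴ = s⁴, (rs¹⁰)¹⁵ = rs¹⁴, (rs¹⁰)¹⁶ = s⁷, (rs¹⁰)¹⁷ = r, (rs¹⁰)¹⁸ = s¹⁰, (rs¹⁰)¹⁹ = rs³, (rs¹⁰)²⁰ = s¹³, (rs¹⁰)²¹ = rs⁶, (rs¹⁰)²² = s¹⁶, (rs¹⁰)²³ = rs⁹, (rs¹⁰)²⁴ = s², (rs¹⁰)²⁵ = rs¹², (rs¹⁰)²⁶ = s⁵, (rs¹⁰)²⁷ = rs¹⁵, (rs¹⁰)²⁸ = s⁸, (rs¹⁰)²⁹ = rs, (rs¹⁰)³⁰ = s¹¹, (rs¹⁰)³¹ = rs⁴, (rs¹⁰)³² = s¹⁴, (rs¹⁰)³³ = rs⁷, (rs¹⁰)³⁴ = e.
The smallest positive k with (rs¹⁰)ᵏ = e is 34.

Answer: 34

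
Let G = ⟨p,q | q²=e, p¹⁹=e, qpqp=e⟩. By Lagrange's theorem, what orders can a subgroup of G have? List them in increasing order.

|G| = 38 = 2 · 19. By Lagrange's theorem the order of any subgroup divides 38; the divisors of 38 are 1, 2, 19, 38.

Answer: 1, 2, 19, 38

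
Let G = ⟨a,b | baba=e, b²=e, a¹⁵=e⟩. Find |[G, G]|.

G' = [G, G] is generated by all commutators. The generator-pair commutators are: [a, b] = a².
The subgroup they normally generate is {e, a, a², a³, a⁴, a⁵, a⁶, a⁷, a⁸, a⁹, a¹⁰, a¹¹, a¹², a¹³, a¹⁴}, of order 15.
Check: |G/G'| = 30/15 = 2 is the order of the abelianisation.

Answer: 15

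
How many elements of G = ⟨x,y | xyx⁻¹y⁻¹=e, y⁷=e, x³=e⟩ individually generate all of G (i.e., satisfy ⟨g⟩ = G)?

G is cyclic of order 21. An element generates G iff its order is 21, and a cyclic group of order 21 has exactly φ(21) = 12 such elements.

Answer: 12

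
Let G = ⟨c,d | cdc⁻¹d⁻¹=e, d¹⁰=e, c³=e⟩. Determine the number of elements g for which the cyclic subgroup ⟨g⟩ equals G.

G is cyclic of order 30. An element generates G iff its order is 30, and a cyclic group of order 30 has exactly φ(30) = 8 such elements.

Answer: 8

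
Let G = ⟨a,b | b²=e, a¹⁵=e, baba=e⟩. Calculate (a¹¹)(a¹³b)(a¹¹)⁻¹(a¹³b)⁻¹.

[(a¹¹), (a¹³b)] = (a¹¹)·(a¹³b)·(a¹¹)⁻¹·(a¹³b)⁻¹.
  (a¹¹) · (a¹³b) = a⁹b
  (a⁹b) · (a⁴) = a⁵b
  (a⁵b) · (a¹³b) = a⁷

Answer: a⁷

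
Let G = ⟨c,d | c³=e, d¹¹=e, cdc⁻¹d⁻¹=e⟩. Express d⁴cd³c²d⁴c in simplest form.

Multiply left to right, reducing at each step:
  (d⁴) · c = cd⁴
  (cd⁴) · d³ = cd⁷
  (cd⁷) · c² = d⁷
  (d⁷) · d⁴ = e
  e · c = c

Answer: c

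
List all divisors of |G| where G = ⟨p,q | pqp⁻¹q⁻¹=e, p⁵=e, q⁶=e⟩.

|G| = 30 = 2 · 3 · 5. By Lagrange's theorem the order of any subgroup divides 30; the divisors of 30 are 1, 2, 3, 5, 6, 10, 15, 30.

Answer: 1, 2, 3, 5, 6, 10, 15, 30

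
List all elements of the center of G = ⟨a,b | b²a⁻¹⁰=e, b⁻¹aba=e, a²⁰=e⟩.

An element z ∈ Z(G) iff z commutes with every generator.
For example a¹⁰ is central: (a¹⁰)·a = a¹¹ = a·(a¹⁰); (a¹⁰)·b = b⁻¹ = b·(a¹⁰).
Whereas a ∉ Z(G) since a·b = ab ≠ a⁹b⁻¹ = b·a.
Checking each of the 40 elements this way gives Z(G) = {e, a¹⁰}, of order 2.

Answer: {e, a¹⁰}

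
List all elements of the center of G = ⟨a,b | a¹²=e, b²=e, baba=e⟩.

An element z ∈ Z(G) iff z commutes with every generator.
For example a⁶ is central: (a⁶)·a = a⁷ = a·(a⁶); (a⁶)·b = a⁶b = b·(a⁶).
Whereas a ∉ Z(G) since a·b = ab ≠ a¹¹b = b·a.
Checking each of the 24 elements this way gives Z(G) = {e, a⁶}, of order 2.

Answer: {e, a⁶}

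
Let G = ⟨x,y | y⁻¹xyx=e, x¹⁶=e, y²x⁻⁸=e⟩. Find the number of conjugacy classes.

The conjugacy classes (representative and size) are:
  [e] (size 1), [x] (size 2), [x¹⁴] (size 2), [x³] (size 2), [x¹²] (size 2), [x⁵] (size 2), [x¹⁰] (size 2), [x⁷] (size 2), [x⁸] (size 1), [x⁶y] (size 8), [x³y⁻¹] (size 8).
Class equation: 1 + 2 + 2 + 2 + 2 + 2 + 2 + 2 + 1 + 8 + 8 = 32 = |G|. So G has 11 conjugacy classes.

Answer: 11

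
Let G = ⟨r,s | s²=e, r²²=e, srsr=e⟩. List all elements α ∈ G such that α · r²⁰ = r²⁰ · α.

⟨r²⁰⟩ ⊆ C_G(r²⁰) since powers of r²⁰ commute with r²⁰; so |C_G(r²⁰)| ≥ |⟨r²⁰⟩| = 11.
By orbit–stabilizer, |C_G(r²⁰)| = |G| / |conj. class of r²⁰| = 44 / 2 = 22.
The 22 elements commuting with r²⁰ are {e, r, r², r³, r⁴, r⁵, r⁶, r⁷, r⁸, r⁹, r¹⁰, r¹¹, r¹², r¹³, r¹⁴, r¹⁵, r¹⁶, r¹⁷, r¹⁸, r¹⁹, r²⁰, r²¹}.

Answer: {e, r, r², r³, r⁴, r⁵, r⁶, r⁷, r⁸, r⁹, r¹⁰, r¹¹, r¹², r¹³, r¹⁴, r¹⁵, r¹⁶, r¹⁷, r¹⁸, r¹⁹, r²⁰, r²¹}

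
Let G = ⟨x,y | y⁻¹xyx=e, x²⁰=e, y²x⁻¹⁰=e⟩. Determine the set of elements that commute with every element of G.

An element z ∈ Z(G) iff z commutes with every generator.
For example x¹⁰ is central: (x¹⁰)·x = x¹¹ = x·(x¹⁰); (x¹⁰)·y = y⁻¹ = y·(x¹⁰).
Whereas x ∉ Z(G) since x·y = xy ≠ x⁹y⁻¹ = y·x.
Checking each of the 40 elements this way gives Z(G) = {e, x¹⁰}, of order 2.

Answer: {e, x¹⁰}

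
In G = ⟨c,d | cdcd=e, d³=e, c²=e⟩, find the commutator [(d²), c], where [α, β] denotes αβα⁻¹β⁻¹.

[(d²), c] = (d²)·c·(d²)⁻¹·c⁻¹.
  (d²) · c = cd
  (cd) · d = cd²
  (cd²) · c = d

Answer: d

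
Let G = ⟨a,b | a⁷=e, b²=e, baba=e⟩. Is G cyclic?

Every cyclic group is abelian. But a·b = ab while b·a = a⁶b, so a·b ≠ b·a and G is not abelian. Hence G is not cyclic.

Answer: No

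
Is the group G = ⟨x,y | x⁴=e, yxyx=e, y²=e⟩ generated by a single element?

Every cyclic group is abelian. But x·y = xy while y·x = x³y, so x·y ≠ y·x and G is not abelian. Hence G is not cyclic.

Answer: No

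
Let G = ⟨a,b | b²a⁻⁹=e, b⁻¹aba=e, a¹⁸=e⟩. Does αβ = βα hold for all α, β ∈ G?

a·b = ab but b·a = a⁸b⁻¹, so a·b ≠ b·a and G is not abelian.

Answer: No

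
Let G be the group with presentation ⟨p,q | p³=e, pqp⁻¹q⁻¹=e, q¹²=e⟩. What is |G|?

Enumerate words in the generators, reducing via the relations: the distinct elements are
  {e, p, q, pq, p², q², q³, q⁴, q⁵, q⁶, q⁷, q⁸, q⁹, pq², pq³, pq⁴, pq⁵, pq⁶, pq⁷, pq⁸, pq⁹, p²q, q¹¹, q¹⁰, pq¹¹, pq¹⁰, p²q², p²q³, p²q⁴, p²q⁵, p²q⁶, p²q⁷, p²q⁸, p²q⁹, p²q¹¹, p²q¹⁰}.
No further products give new elements, so |G| = 36.

Answer: 36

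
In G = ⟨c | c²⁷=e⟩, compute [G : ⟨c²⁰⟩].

First find ord(c²⁰) by computing successive powers:
  (c²⁰)¹ = c²⁰, (c²⁰)² = c¹³, (c²⁰)³ = c⁶, (c²⁰)⁴ = c²⁶, (c²⁰)⁵ = c¹⁹, (c²⁰)⁶ = c¹², (c²⁰)⁷ = c⁵, (c²⁰)⁸ = c²⁵, (c²⁰)⁹ = c¹⁸, (c²⁰)¹⁰ = c¹¹, (c²⁰)¹¹ = c⁴, (c²⁰)¹² = c²⁴, (c²⁰)¹³ = c¹⁷, (c²⁰)¹⁴ = c¹⁰, (c²⁰)¹⁵ = c³, (c²⁰)¹⁶ = c²³, (c²⁰)¹⁷ = c¹⁶, (c²⁰)¹⁸ = c⁹, (c²⁰)¹⁹ = c², (c²⁰)²⁰ = c²², (c²⁰)²¹ = c¹⁵, (c²⁰)²² = c⁸, (c²⁰)²³ = c, (c²⁰)²⁴ = c²¹, (c²⁰)²⁵ = c¹⁴, (c²⁰)²⁶ = c⁷, (c²⁰)²⁷ = e.
So |⟨c²⁰⟩| = ord(c²⁰) = 27. With |G| = 27, by Lagrange [G : ⟨c²⁰⟩] = 27/27 = 1.

Answer: 1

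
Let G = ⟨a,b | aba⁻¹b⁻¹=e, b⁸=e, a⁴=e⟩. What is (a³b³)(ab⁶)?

Compute (a³b³) · (ab⁶) by multiplying left to right and reducing via the relations at each step:
  (a³b³) · a = b³
  (b³) · b⁶ = b

Answer: b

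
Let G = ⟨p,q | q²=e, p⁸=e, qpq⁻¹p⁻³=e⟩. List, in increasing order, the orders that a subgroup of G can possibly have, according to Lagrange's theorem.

|G| = 16 = 2⁴. By Lagrange's theorem the order of any subgroup divides 16; the divisors of 16 are 1, 2, 4, 8, 16.

Answer: 1, 2, 4, 8, 16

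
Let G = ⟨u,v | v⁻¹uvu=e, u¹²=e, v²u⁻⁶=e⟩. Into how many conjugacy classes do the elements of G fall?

The conjugacy classes (representative and size) are:
  [e] (size 1), [u¹¹] (size 2), [u²] (size 2), [u⁹] (size 2), [u⁴] (size 2), [u⁵] (size 2), [u⁶] (size 1), [u²v] (size 6), [uv] (size 6).
Class equation: 1 + 2 + 2 + 2 + 2 + 2 + 1 + 6 + 6 = 24 = |G|. So G has 9 conjugacy classes.

Answer: 9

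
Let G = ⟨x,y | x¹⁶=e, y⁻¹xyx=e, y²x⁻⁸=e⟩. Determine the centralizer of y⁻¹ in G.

⟨y⁻¹⟩ ⊆ C_G(y⁻¹) since powers of y⁻¹ commute with y⁻¹; so |C_G(y⁻¹)| ≥ |⟨y⁻¹⟩| = 4.
By orbit–stabilizer, |C_G(y⁻¹)| = |G| / |conj. class of y⁻¹| = 32 / 8 = 4.
The 4 elements commuting with y⁻¹ are {e, x⁸, y, y⁻¹}.

Answer: {e, x⁸, y, y⁻¹}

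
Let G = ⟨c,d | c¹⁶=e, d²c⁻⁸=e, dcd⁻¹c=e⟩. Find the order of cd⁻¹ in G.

Compute successive powers until reaching e:
  (cd⁻¹)¹ = cd⁻¹, (cd⁻¹)² = c⁸, (cd⁻¹)³ = cd, (cd⁻¹)⁴ = e.
The smallest positive k with (cd⁻¹)ᵏ = e is 4.

Answer: 4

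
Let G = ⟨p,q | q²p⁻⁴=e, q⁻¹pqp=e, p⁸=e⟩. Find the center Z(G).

An element z ∈ Z(G) iff z commutes with every generator.
For example p⁴ is central: (p⁴)·p = p⁵ = p·(p⁴); (p⁴)·q = q⁻¹ = q·(p⁴).
Whereas p ∉ Z(G) since p·q = pq ≠ p³q⁻¹ = q·p.
Checking each of the 16 elements this way gives Z(G) = {e, p⁴}, of order 2.

Answer: {e, p⁴}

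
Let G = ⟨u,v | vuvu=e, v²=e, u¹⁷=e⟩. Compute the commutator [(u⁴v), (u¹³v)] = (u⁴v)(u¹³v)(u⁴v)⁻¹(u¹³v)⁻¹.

[(u⁴v), (u¹³v)] = (u⁴v)·(u¹³v)·(u⁴v)⁻¹·(u¹³v)⁻¹.
  (u⁴v) · (u¹³v) = u⁸
  (u⁸) · (u⁴v) = u¹²v
  (u¹²v) · (u¹³v) = u¹⁶

Answer: u¹⁶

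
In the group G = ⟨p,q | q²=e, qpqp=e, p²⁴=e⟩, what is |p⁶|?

Compute successive powers until reaching e:
  (p⁶)¹ = p⁶, (p⁶)² = p¹², (p⁶)³ = p¹⁸, (p⁶)⁴ = e.
The smallest positive k with (p⁶)ᵏ = e is 4.

Answer: 4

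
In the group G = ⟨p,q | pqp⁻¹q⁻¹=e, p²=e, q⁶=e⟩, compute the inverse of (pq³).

The order of (pq³) is 2 (smallest k with (pq³)ᵏ = e), so (pq³)⁻¹ = (pq³)¹ = pq³.
Check: (pq³) · (pq³) → (pq³) · p = q³;   (q³) · q³ = e, giving e as required.

Answer: pq³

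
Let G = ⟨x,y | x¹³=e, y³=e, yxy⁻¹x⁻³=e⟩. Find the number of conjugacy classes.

The conjugacy classes (representative and size) are:
  [e] (size 1), [x] (size 3), [x⁵] (size 3), [x¹⁰] (size 3), [x⁸] (size 3), [x¹⁰y] (size 13), [x⁷y²] (size 13).
Class equation: 1 + 3 + 3 + 3 + 3 + 13 + 13 = 39 = |G|. So G has 7 conjugacy classes.

Answer: 7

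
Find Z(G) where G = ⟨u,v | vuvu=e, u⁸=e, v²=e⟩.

An element z ∈ Z(G) iff z commutes with every generator.
For example u⁴ is central: (u⁴)·u = u⁵ = u·(u⁴); (u⁴)·v = u⁴v = v·(u⁴).
Whereas u ∉ Z(G) since u·v = uv ≠ u⁷v = v·u.
Checking each of the 16 elements this way gives Z(G) = {e, u⁴}, of order 2.

Answer: {e, u⁴}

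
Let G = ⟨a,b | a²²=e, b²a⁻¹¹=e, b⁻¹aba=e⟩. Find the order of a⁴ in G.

Compute successive powers until reaching e:
  (a⁴)¹ = a⁴, (a⁴)² = a⁸, (a⁴)³ = a¹², (a⁴)⁴ = a¹⁶, (a⁴)⁵ = a²⁰, (a⁴)⁶ = a², (a⁴)⁷ = a⁶, (a⁴)⁸ = a¹⁰, (a⁴)⁹ = a¹⁴, (a⁴)¹⁰ = a¹⁸, (a⁴)¹¹ = e.
The smallest positive k with (a⁴)ᵏ = e is 11.

Answer: 11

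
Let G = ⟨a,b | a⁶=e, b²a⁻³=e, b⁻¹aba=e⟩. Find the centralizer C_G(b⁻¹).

⟨b⁻¹⟩ ⊆ C_G(b⁻¹) since powers of b⁻¹ commute with b⁻¹; so |C_G(b⁻¹)| ≥ |⟨b⁻¹⟩| = 4.
By orbit–stabilizer, |C_G(b⁻¹)| = |G| / |conj. class of b⁻¹| = 12 / 3 = 4.
The 4 elements commuting with b⁻¹ are {e, a³, b, b⁻¹}.

Answer: {e, a³, b, b⁻¹}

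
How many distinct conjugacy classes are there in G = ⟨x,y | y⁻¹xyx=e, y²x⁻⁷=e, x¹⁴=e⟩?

The conjugacy classes (representative and size) are:
  [e] (size 1), [x¹³] (size 2), [x¹²] (size 2), [x¹¹] (size 2), [x⁴] (size 2), [x⁵] (size 2), [x⁸] (size 2), [x⁷] (size 1), [x⁵y⁻¹] (size 7), [x⁵y] (size 7).
Class equation: 1 + 2 + 2 + 2 + 2 + 2 + 2 + 1 + 7 + 7 = 28 = |G|. So G has 10 conjugacy classes.

Answer: 10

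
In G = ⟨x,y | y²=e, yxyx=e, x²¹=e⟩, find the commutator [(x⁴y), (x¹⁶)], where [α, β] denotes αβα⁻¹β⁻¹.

[(x⁴y), (x¹⁶)] = (x⁴y)·(x¹⁶)·(x⁴y)⁻¹·(x¹⁶)⁻¹.
  (x⁴y) · (x¹⁶) = x⁹y
  (x⁹y) · (x⁴y) = x⁵
  (x⁵) · (x⁵) = x¹⁰

Answer: x¹⁰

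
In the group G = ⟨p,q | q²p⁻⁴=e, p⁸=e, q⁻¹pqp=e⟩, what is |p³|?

Compute successive powers until reaching e:
  (p³)¹ = p³, (p³)² = p⁶, (p³)³ = p, (p³)⁴ = p⁴, (p³)⁵ = p⁷, (p³)⁶ = p², (p³)⁷ = p⁵, (p³)⁸ = e.
The smallest positive k with (p³)ᵏ = e is 8.

Answer: 8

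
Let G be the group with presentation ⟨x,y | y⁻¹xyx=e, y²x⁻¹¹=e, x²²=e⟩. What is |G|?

Enumerate words in the generators, reducing via the relations: the distinct elements are
  {e, x, y, xy, x², x³, x⁴, x⁵, x⁶, x⁷, x⁸, x⁹, x²y, x²¹, x²⁰, x³y, x¹², x¹³, x¹¹, x¹⁰, x¹⁴, x¹⁵, x¹⁶, x¹⁷, x¹⁸, x¹⁹, x⁴y, x⁵y, x⁶y, x⁷y, x⁸y, x⁹y, y⁻¹, xy⁻¹, x¹⁰y, x²y⁻¹, x³y⁻¹, x⁴y⁻¹, x⁵y⁻¹, x⁶y⁻¹, x⁷y⁻¹, x⁸y⁻¹, x⁹y⁻¹, x¹⁰y⁻¹}.
No further products give new elements, so |G| = 44.

Answer: 44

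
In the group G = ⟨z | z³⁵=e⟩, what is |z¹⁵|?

Compute successive powers until reaching e:
  (z¹⁵)¹ = z¹⁵, (z¹⁵)² = z³⁰, (z¹⁵)³ = z¹⁰, (z¹⁵)⁴ = z²⁵, (z¹⁵)⁵ = z⁵, (z¹⁵)⁶ = z²⁰, (z¹⁵)⁷ = e.
The smallest positive k with (z¹⁵)ᵏ = e is 7.

Answer: 7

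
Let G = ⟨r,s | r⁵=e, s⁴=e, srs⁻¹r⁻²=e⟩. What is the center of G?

An element z ∈ Z(G) iff z commutes with every generator.
For example e is central: e·r = r = r·e; e·s = s = s·e.
Whereas r ∉ Z(G) since r·s = rs ≠ r²s = s·r.
Checking each of the 20 elements this way gives Z(G) = {e}, of order 1.

Answer: {e}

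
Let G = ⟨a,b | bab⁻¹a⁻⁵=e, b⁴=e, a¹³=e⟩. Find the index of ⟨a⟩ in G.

First find ord(a) by computing successive powers:
  a¹ = a, a² = a², a³ = a³, a⁴ = a⁴, a⁵ = a⁵, a⁶ = a⁶, a⁷ = a⁷, a⁸ = a⁸, a⁹ = a⁹, a¹⁰ = a¹⁰, a¹¹ = a¹¹, a¹² = a¹², a¹³ = e.
So |⟨a⟩| = ord(a) = 13. With |G| = 52, by Lagrange [G : ⟨a⟩] = 52/13 = 4.

Answer: 4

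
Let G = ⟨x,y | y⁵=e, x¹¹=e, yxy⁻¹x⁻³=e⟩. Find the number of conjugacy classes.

The conjugacy classes (representative and size) are:
  [e] (size 1), [x³] (size 5), [x⁶] (size 5), [x⁷y] (size 11), [x⁹y²] (size 11), [x⁷y³] (size 11), [x⁷y⁴] (size 11).
Class equation: 1 + 5 + 5 + 11 + 11 + 11 + 11 = 55 = |G|. So G has 7 conjugacy classes.

Answer: 7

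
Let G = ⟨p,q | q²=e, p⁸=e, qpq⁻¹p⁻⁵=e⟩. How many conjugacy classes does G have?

The conjugacy classes (representative and size) are:
  [e] (size 1), [p⁵] (size 2), [p²] (size 1), [p⁷] (size 2), [p⁴] (size 1), [p⁶] (size 1), [q] (size 2), [p⁵q] (size 2), [p²q] (size 2), [p³q] (size 2).
Class equation: 1 + 2 + 1 + 2 + 1 + 1 + 2 + 2 + 2 + 2 = 16 = |G|. So G has 10 conjugacy classes.

Answer: 10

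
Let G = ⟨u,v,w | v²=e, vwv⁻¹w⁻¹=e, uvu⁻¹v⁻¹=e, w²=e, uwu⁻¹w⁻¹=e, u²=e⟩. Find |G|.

Enumerate words in the generators, reducing via the relations: the distinct elements are
  {e, u, v, w, uv, uw, vw, uvw}.
No further products give new elements, so |G| = 8.

Answer: 8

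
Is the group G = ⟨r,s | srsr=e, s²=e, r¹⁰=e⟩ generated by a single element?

Every cyclic group is abelian. But r·s = rs while s·r = r⁹s, so r·s ≠ s·r and G is not abelian. Hence G is not cyclic.

Answer: No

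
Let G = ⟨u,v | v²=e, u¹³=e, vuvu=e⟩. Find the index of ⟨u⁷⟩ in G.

First find ord(u⁷) by computing successive powers:
  (u⁷)¹ = u⁷, (u⁷)² = u, (u⁷)³ = u⁸, (u⁷)⁴ = u², (u⁷)⁵ = u⁹, (u⁷)⁶ = u³, (u⁷)⁷ = u¹⁰, (u⁷)⁸ = u⁴, (u⁷)⁹ = u¹¹, (u⁷)¹⁰ = u⁵, (u⁷)¹¹ = u¹², (u⁷)¹² = u⁶, (u⁷)¹³ = e.
So |⟨u⁷⟩| = ord(u⁷) = 13. With |G| = 26, by Lagrange [G : ⟨u⁷⟩] = 26/13 = 2.

Answer: 2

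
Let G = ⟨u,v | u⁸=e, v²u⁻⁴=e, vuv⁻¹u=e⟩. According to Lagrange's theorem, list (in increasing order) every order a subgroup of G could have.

|G| = 16 = 2⁴. By Lagrange's theorem the order of any subgroup divides 16; the divisors of 16 are 1, 2, 4, 8, 16.

Answer: 1, 2, 4, 8, 16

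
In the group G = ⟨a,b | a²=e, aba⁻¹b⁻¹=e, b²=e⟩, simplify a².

Compute successive powers of a, reducing at each step:
  a²: a · a = e

Answer: e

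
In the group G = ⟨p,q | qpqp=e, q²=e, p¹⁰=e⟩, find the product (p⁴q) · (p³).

Compute (p⁴q) · (p³) by multiplying left to right and reducing via the relations at each step:
  (p⁴q) · p³ = pq

Answer: pq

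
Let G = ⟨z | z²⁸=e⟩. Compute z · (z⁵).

Compute z · (z⁵) by multiplying left to right and reducing via the relations at each step:
  z · z⁵ = z⁶

Answer: z⁶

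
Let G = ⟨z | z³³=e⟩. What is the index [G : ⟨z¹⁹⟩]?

First find ord(z¹⁹) by computing successive powers:
  (z¹⁹)¹ = z¹⁹, (z¹⁹)² = z⁵, (z¹⁹)³ = z²⁴, (z¹⁹)⁴ = z¹⁰, (z¹⁹)⁵ = z²⁹, (z¹⁹)⁶ = z¹⁵, (z¹⁹)⁷ = z, (z¹⁹)⁸ = z²⁰, (z¹⁹)⁹ = z⁶, (z¹⁹)¹⁰ = z²⁵, (z¹⁹)¹¹ = z¹¹, (z¹⁹)¹² = z³⁰, (z¹⁹)¹³ = z¹⁶, (z¹⁹)¹⁴ = z², (z¹⁹)¹⁵ = z²¹, (z¹⁹)¹⁶ = z⁷, (z¹⁹)¹⁷ = z²⁶, (z¹⁹)¹⁸ = z¹², (z¹⁹)¹⁹ = z³¹, (z¹⁹)²⁰ = z¹⁷, (z¹⁹)²¹ = z³, (z¹⁹)²² = z²², (z¹⁹)²³ = z⁸, (z¹⁹)²⁴ = z²⁷, (z¹⁹)²⁵ = z¹³, (z¹⁹)²⁶ = z³², (z¹⁹)²⁷ = z¹⁸, (z¹⁹)²⁸ = z⁴, (z¹⁹)²⁹ = z²³, (z¹⁹)³⁰ = z⁹, (z¹⁹)³¹ = z²⁸, (z¹⁹)³² = z¹⁴, (z¹⁹)³³ = e.
So |⟨z¹⁹⟩| = ord(z¹⁹) = 33. With |G| = 33, by Lagrange [G : ⟨z¹⁹⟩] = 33/33 = 1.

Answer: 1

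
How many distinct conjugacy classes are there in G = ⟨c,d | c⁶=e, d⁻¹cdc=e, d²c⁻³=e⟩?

The conjugacy classes (representative and size) are:
  [e] (size 1), [c] (size 2), [c²] (size 2), [c³] (size 1), [cd⁻¹] (size 3), [c²d⁻¹] (size 3).
Class equation: 1 + 2 + 2 + 1 + 3 + 3 = 12 = |G|. So G has 6 conjugacy classes.

Answer: 6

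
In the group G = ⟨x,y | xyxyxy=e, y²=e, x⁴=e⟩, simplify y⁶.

Compute successive powers of y, reducing at each step:
  y²: y · y = e
  y³: e · y = y
  y⁴: y · y = e
  y⁵: e · y = y
  y⁶: y · y = e

Answer: e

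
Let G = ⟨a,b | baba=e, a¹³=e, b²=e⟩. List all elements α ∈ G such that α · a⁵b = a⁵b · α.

⟨a⁵b⟩ ⊆ C_G(a⁵b) since powers of a⁵b commute with a⁵b; so |C_G(a⁵b)| ≥ |⟨a⁵b⟩| = 2.
By orbit–stabilizer, |C_G(a⁵b)| = |G| / |conj. class of a⁵b| = 26 / 13 = 2.
The 2 elements commuting with a⁵b are {e, a⁵b}.

Answer: {e, a⁵b}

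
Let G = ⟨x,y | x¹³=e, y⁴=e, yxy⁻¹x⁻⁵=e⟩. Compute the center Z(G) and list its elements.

An element z ∈ Z(G) iff z commutes with every generator.
For example e is central: e·x = x = x·e; e·y = y = y·e.
Whereas x ∉ Z(G) since x·y = xy ≠ x⁵y = y·x.
Checking each of the 52 elements this way gives Z(G) = {e}, of order 1.

Answer: {e}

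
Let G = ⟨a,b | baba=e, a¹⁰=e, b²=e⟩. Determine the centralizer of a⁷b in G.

⟨a⁷b⟩ ⊆ C_G(a⁷b) since powers of a⁷b commute with a⁷b; so |C_G(a⁷b)| ≥ |⟨a⁷b⟩| = 2.
By orbit–stabilizer, |C_G(a⁷b)| = |G| / |conj. class of a⁷b| = 20 / 5 = 4.
The 4 elements commuting with a⁷b are {e, a⁵, a²b, a⁷b}.

Answer: {e, a⁵, a²b, a⁷b}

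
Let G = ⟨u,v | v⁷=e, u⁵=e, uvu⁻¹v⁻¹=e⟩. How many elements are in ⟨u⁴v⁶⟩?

|⟨u⁴v⁶⟩| equals the order of u⁴v⁶. Compute successive powers until reaching e:
  (u⁴v⁶)¹ = u⁴v⁶, (u⁴v⁶)² = u³v⁵, (u⁴v⁶)³ = u²v⁴, (u⁴v⁶)⁴ = uv³, (u⁴v⁶)⁵ = v², (u⁴v⁶)⁶ = u⁴v, (u⁴v⁶)⁷ = u³, (u⁴v⁶)⁸ = u²v⁶, (u⁴v⁶)⁹ = uv⁵, (u⁴v⁶)¹⁰ = v⁴, (u⁴v⁶)¹¹ = u⁴v³, (u⁴v⁶)¹² = u³v², (u⁴v⁶)¹³ = u²v, (u⁴v⁶)¹⁴ = u, (u⁴v⁶)¹⁵ = v⁶, (u⁴v⁶)¹⁶ = u⁴v⁵, (u⁴v⁶)¹⁷ = u³v⁴, (u⁴v⁶)¹⁸ = u²v³, (u⁴v⁶)¹⁹ = uv², (u⁴v⁶)²⁰ = v, (u⁴v⁶)²¹ = u⁴, (u⁴v⁶)²² = u³v⁶, (u⁴v⁶)²³ = u²v⁵, (u⁴v⁶)²⁴ = uv⁴, (u⁴v⁶)²⁵ = v³, (u⁴v⁶)²⁶ = u⁴v², (u⁴v⁶)²⁷ = u³v, (u⁴v⁶)²⁸ = u², (u⁴v⁶)²⁹ = uv⁶, (u⁴v⁶)³⁰ = v⁵, (u⁴v⁶)³¹ = u⁴v⁴, (u⁴v⁶)³² = u³v³, (u⁴v⁶)³³ = u²v², (u⁴v⁶)³⁴ = uv, (u⁴v⁶)³⁵ = e.
The smallest positive k with (u⁴v⁶)ᵏ = e is 35, so |⟨u⁴v⁶⟩| = 35.

Answer: 35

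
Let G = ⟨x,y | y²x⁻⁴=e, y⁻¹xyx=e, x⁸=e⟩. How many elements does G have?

Enumerate words in the generators, reducing via the relations: the distinct elements are
  {e, x, y, xy, x², x³, x⁴, x⁵, x⁶, x⁷, x²y, x³y, y⁻¹, xy⁻¹, x²y⁻¹, x³y⁻¹}.
No further products give new elements, so |G| = 16.

Answer: 16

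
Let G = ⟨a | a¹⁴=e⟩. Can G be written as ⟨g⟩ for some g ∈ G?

|G| = 14. The element a has order 14 (its powers give 14 distinct elements), so ⟨a⟩ = G and G is cyclic.

Answer: Yes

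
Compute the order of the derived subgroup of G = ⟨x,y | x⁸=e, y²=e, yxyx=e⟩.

G' = [G, G] is generated by all commutators. The generator-pair commutators are: [x, y] = x².
The subgroup they normally generate is {e, x², x⁴, x⁶}, of order 4.
Check: |G/G'| = 16/4 = 4 is the order of the abelianisation.

Answer: 4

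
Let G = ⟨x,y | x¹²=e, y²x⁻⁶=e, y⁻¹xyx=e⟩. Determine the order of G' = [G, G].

G' = [G, G] is generated by all commutators. The generator-pair commutators are: [x, y] = x².
The subgroup they normally generate is {e, x², x⁴, x⁶, x⁸, x¹⁰}, of order 6.
Check: |G/G'| = 24/6 = 4 is the order of the abelianisation.

Answer: 6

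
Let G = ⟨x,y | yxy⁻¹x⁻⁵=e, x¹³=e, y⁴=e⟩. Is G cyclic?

Every cyclic group is abelian. But x·y = xy while y·x = x⁵y, so x·y ≠ y·x and G is not abelian. Hence G is not cyclic.

Answer: No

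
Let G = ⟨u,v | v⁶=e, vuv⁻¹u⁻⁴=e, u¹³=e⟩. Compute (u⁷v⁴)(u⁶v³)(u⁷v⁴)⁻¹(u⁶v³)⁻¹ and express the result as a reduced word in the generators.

[(u⁷v⁴), (u⁶v³)] = (u⁷v⁴)·(u⁶v³)·(u⁷v⁴)⁻¹·(u⁶v³)⁻¹.
  (u⁷v⁴) · (u⁶v³) = u⁹v
  (u⁹v) · (u⁵v²) = u³v³
  (u³v³) · (u⁶v³) = u¹⁰

Answer: u¹⁰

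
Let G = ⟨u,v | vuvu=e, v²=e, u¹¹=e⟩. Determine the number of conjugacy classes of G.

The conjugacy classes (representative and size) are:
  [e] (size 1), [u¹⁰] (size 2), [u²] (size 2), [u³] (size 2), [u⁷] (size 2), [u⁶] (size 2), [u²v] (size 11).
Class equation: 1 + 2 + 2 + 2 + 2 + 2 + 11 = 22 = |G|. So G has 7 conjugacy classes.

Answer: 7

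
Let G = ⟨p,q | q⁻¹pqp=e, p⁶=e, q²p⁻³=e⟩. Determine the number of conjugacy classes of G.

The conjugacy classes (representative and size) are:
  [e] (size 1), [p] (size 2), [p²] (size 2), [p³] (size 1), [pq⁻¹] (size 3), [p²q⁻¹] (size 3).
Class equation: 1 + 2 + 2 + 1 + 3 + 3 = 12 = |G|. So G has 6 conjugacy classes.

Answer: 6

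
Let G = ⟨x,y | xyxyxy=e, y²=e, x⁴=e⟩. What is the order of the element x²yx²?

Compute successive powers until reaching e:
  (x²yx²)¹ = x²yx², (x²yx²)² = e.
The smallest positive k with (x²yx²)ᵏ = e is 2.

Answer: 2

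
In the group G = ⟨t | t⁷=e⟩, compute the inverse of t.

The order of t is 7 (smallest k with tᵏ = e), so t⁻¹ = t⁶ = t⁶.
Check: t · (t⁶) → t · t⁶ = e, giving e as required.

Answer: t⁶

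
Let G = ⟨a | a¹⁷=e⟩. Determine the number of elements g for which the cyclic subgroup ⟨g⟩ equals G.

G is cyclic of order 17. An element generates G iff its order is 17, and a cyclic group of order 17 has exactly φ(17) = 16 such elements.

Answer: 16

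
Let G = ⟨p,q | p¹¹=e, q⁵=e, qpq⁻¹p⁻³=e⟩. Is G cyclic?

Every cyclic group is abelian. But p·q = pq while q·p = p³q, so p·q ≠ q·p and G is not abelian. Hence G is not cyclic.

Answer: No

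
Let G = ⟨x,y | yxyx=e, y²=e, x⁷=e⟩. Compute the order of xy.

Compute successive powers until reaching e:
  (xy)¹ = xy, (xy)² = e.
The smallest positive k with (xy)ᵏ = e is 2.

Answer: 2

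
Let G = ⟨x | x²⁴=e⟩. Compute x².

Compute successive powers of x, reducing at each step:
  x²: x · x = x²

Answer: x²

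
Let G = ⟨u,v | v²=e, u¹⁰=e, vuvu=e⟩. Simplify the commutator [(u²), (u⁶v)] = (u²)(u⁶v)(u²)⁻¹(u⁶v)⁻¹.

[(u²), (u⁶v)] = (u²)·(u⁶v)·(u²)⁻¹·(u⁶v)⁻¹.
  (u²) · (u⁶v) = u⁸v
  (u⁸v) · (u⁸) = v
  v · (u⁶v) = u⁴

Answer: u⁴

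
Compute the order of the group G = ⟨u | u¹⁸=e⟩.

G is generated by a single element, so G is cyclic. The relator gives u¹⁸ = e and no smaller power is forced to be e, so the 18 powers {e, u, u², u³, u⁴, u⁵, u⁶, u⁷, u⁸, u⁹, u¹², u¹³, u¹¹, u¹⁰, u¹⁴, u¹⁵, u¹⁶, u¹⁷} are distinct. Hence |G| = 18.

Answer: 18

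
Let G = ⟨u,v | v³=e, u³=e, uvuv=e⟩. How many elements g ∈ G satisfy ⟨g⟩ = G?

⟨g⟩ = G would require ord(g) = |G| = 12, but the maximum element order in G is 3 < 12. So G is not cyclic and no single element generates it: the count is 0.

Answer: 0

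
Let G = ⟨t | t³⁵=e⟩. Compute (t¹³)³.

Compute successive powers of (t¹³), reducing at each step:
  (t¹³)²: (t¹³) · t¹³ = t²⁶
  (t¹³)³: (t²⁶) · t¹³ = t⁴

Answer: t⁴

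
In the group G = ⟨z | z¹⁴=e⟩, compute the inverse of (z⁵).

The order of (z⁵) is 14 (smallest k with (z⁵)ᵏ = e), so (z⁵)⁻¹ = (z⁵)¹³ = z⁹.
Check: (z⁵) · (z⁹) → (z⁵) · z⁹ = e, giving e as required.

Answer: z⁹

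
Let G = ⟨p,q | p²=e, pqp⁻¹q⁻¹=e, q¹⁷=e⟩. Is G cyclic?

|G| = 34. The element pq has order 34 (its powers give 34 distinct elements), so ⟨pq⟩ = G and G is cyclic.

Answer: Yes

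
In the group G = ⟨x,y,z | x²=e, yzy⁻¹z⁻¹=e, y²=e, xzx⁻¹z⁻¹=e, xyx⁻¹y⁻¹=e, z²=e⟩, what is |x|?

Compute successive powers until reaching e:
  x¹ = x, x² = e.
The smallest positive k with xᵏ = e is 2.

Answer: 2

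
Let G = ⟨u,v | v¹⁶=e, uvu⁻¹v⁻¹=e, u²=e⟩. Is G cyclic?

|G| = 32, but the maximum element order in G is 16 < 32. No single element generates all of G, so G is not cyclic.

Answer: No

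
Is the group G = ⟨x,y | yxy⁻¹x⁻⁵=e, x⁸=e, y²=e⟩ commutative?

x·y = xy but y·x = x⁵y, so x·y ≠ y·x and G is not abelian.

Answer: No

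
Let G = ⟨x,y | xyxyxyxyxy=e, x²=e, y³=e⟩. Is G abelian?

x·y = xy but y·x = yx, so x·y ≠ y·x and G is not abelian.

Answer: No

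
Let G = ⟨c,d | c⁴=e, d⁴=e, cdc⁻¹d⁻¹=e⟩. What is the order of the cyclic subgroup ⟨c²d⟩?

|⟨c²d⟩| equals the order of c²d. Compute successive powers until reaching e:
  (c²d)¹ = c²d, (c²d)² = d², (c²d)³ = c²d³, (c²d)⁴ = e.
The smallest positive k with (c²d)ᵏ = e is 4, so |⟨c²d⟩| = 4.

Answer: 4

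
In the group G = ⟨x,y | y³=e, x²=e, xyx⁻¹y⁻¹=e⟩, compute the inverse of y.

The order of y is 3 (smallest k with yᵏ = e), so y⁻¹ = y² = y².
Check: y · (y²) → y · y² = e, giving e as required.

Answer: y²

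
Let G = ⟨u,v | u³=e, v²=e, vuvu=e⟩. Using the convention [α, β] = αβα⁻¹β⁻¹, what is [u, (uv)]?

[u, (uv)] = u·(uv)·u⁻¹·(uv)⁻¹.
  u · (uv) = u²v
  (u²v) · (u²) = v
  v · (uv) = u²

Answer: u²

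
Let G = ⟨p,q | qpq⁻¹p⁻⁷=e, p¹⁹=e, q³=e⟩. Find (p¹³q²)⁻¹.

The order of (p¹³q²) is 3 (smallest k with (p¹³q²)ᵏ = e), so (p¹³q²)⁻¹ = (p¹³q²)² = p⁴q.
Check: (p¹³q²) · (p⁴q) → (p¹³q²) · p⁴ = q²;   (q²) · q = e, giving e as required.

Answer: p⁴q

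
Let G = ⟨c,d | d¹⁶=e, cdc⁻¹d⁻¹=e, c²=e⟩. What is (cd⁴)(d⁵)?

Compute (cd⁴) · (d⁵) by multiplying left to right and reducing via the relations at each step:
  (cd⁴) · d⁵ = cd⁹

Answer: cd⁹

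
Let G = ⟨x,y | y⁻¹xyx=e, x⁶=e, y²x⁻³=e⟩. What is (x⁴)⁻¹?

The order of (x⁴) is 3 (smallest k with (x⁴)ᵏ = e), so (x⁴)⁻¹ = (x⁴)² = x².
Check: (x⁴) · (x²) → (x⁴) · x² = e, giving e as required.

Answer: x²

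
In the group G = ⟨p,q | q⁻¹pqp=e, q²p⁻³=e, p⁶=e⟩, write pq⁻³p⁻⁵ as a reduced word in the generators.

Multiply left to right, reducing at each step:
  p · q⁻³ = pq
  (pq) · p⁻⁵ = q

Answer: q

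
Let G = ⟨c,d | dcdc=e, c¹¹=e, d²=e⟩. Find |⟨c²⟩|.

|⟨c²⟩| equals the order of c². Compute successive powers until reaching e:
  (c²)¹ = c², (c²)² = c⁴, (c²)³ = c⁶, (c²)⁴ = c⁸, (c²)⁵ = c¹⁰, (c²)⁶ = c, (c²)⁷ = c³, (c²)⁸ = c⁵, (c²)⁹ = c⁷, (c²)¹⁰ = c⁹, (c²)¹¹ = e.
The smallest positive k with (c²)ᵏ = e is 11, so |⟨c²⟩| = 11.

Answer: 11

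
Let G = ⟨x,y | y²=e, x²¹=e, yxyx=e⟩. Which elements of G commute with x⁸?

⟨x⁸⟩ ⊆ C_G(x⁸) since powers of x⁸ commute with x⁸; so |C_G(x⁸)| ≥ |⟨x⁸⟩| = 21.
By orbit–stabilizer, |C_G(x⁸)| = |G| / |conj. class of x⁸| = 42 / 2 = 21.
The 21 elements commuting with x⁸ are {e, x, x², x³, x⁴, x⁵, x⁶, x⁷, x⁸, x⁹, x¹⁰, x¹¹, x¹², x¹³, x¹⁴, x¹⁵, x¹⁶, x¹⁷, x¹⁸, x¹⁹, x²⁰}.

Answer: {e, x, x², x³, x⁴, x⁵, x⁶, x⁷, x⁸, x⁹, x¹⁰, x¹¹, x¹², x¹³, x¹⁴, x¹⁵, x¹⁶, x¹⁷, x¹⁸, x¹⁹, x²⁰}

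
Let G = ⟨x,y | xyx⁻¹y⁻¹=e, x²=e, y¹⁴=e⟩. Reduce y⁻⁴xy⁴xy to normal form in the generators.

Multiply left to right, reducing at each step:
  (y¹⁰) · x = xy¹⁰
  (xy¹⁰) · y⁴ = x
  x · x = e
  e · y = y

Answer: y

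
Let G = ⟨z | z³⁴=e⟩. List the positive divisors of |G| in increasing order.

|G| = 34 = 2 · 17. By Lagrange's theorem the order of any subgroup divides 34; the divisors of 34 are 1, 2, 17, 34.

Answer: 1, 2, 17, 34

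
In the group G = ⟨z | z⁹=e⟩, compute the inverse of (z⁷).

The order of (z⁷) is 9 (smallest k with (z⁷)ᵏ = e), so (z⁷)⁻¹ = (z⁷)⁸ = z².
Check: (z⁷) · (z²) → (z⁷) · z² = e, giving e as required.

Answer: z²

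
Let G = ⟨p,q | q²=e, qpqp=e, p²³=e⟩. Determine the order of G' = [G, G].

G' = [G, G] is generated by all commutators. The generator-pair commutators are: [p, q] = p².
The subgroup they normally generate is {e, p, p², p³, p⁴, p⁵, p⁶, p⁷, p⁸, p⁹, p¹⁰, p¹¹, p¹², p¹³, p¹⁴, p¹⁵, p¹⁶, p¹⁷, p¹⁸, p¹⁹, p²⁰, p²¹, p²²}, of order 23.
Check: |G/G'| = 46/23 = 2 is the order of the abelianisation.

Answer: 23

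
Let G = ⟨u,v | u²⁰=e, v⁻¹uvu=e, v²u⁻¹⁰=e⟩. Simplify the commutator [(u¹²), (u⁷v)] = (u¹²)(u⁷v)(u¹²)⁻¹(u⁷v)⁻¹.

[(u¹²), (u⁷v)] = (u¹²)·(u⁷v)·(u¹²)⁻¹·(u⁷v)⁻¹.
  (u¹²) · (u⁷v) = u⁹v⁻¹
  (u⁹v⁻¹) · (u⁸) = uv⁻¹
  (uv⁻¹) · (u⁷v⁻¹) = u⁴

Answer: u⁴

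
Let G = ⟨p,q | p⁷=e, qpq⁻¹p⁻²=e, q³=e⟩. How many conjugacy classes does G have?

The conjugacy classes (representative and size) are:
  [e] (size 1), [p²] (size 3), [p⁵] (size 3), [q] (size 7), [q²] (size 7).
Class equation: 1 + 3 + 3 + 7 + 7 = 21 = |G|. So G has 5 conjugacy classes.

Answer: 5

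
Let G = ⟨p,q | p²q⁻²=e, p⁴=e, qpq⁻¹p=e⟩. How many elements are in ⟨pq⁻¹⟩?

|⟨pq⁻¹⟩| equals the order of pq⁻¹. Compute successive powers until reaching e:
  (pq⁻¹)¹ = pq⁻¹, (pq⁻¹)² = p², (pq⁻¹)³ = pq, (pq⁻¹)⁴ = e.
The smallest positive k with (pq⁻¹)ᵏ = e is 4, so |⟨pq⁻¹⟩| = 4.

Answer: 4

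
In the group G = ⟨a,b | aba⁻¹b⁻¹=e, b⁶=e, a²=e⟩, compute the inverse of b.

The order of b is 6 (smallest k with bᵏ = e), so b⁻¹ = b⁵ = b⁵.
Check: b · (b⁵) → b · b⁵ = e, giving e as required.

Answer: b⁵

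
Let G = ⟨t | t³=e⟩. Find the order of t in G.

Compute successive powers until reaching e:
  t¹ = t, t² = t², t³ = e.
The smallest positive k with tᵏ = e is 3.

Answer: 3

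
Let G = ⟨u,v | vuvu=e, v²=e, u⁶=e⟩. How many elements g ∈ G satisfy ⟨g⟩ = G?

⟨g⟩ = G would require ord(g) = |G| = 12, but the maximum element order in G is 6 < 12. So G is not cyclic and no single element generates it: the count is 0.

Answer: 0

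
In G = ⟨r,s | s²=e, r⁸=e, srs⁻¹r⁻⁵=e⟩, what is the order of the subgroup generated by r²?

|⟨r²⟩| equals the order of r². Compute successive powers until reaching e:
  (r²)¹ = r², (r²)² = r⁴, (r²)³ = r⁶, (r²)⁴ = e.
The smallest positive k with (r²)ᵏ = e is 4, so |⟨r²⟩| = 4.

Answer: 4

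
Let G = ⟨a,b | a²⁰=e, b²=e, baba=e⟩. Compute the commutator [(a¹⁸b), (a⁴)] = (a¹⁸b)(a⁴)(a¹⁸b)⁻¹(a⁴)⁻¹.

[(a¹⁸b), (a⁴)] = (a¹⁸b)·(a⁴)·(a¹⁸b)⁻¹·(a⁴)⁻¹.
  (a¹⁸b) · (a⁴) = a¹⁴b
  (a¹⁴b) · (a¹⁸b) = a¹⁶
  (a¹⁶) · (a¹⁶) = a¹²

Answer: a¹²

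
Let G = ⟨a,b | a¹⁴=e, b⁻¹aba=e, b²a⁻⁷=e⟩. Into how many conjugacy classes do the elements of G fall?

The conjugacy classes (representative and size) are:
  [e] (size 1), [a¹³] (size 2), [a¹²] (size 2), [a¹¹] (size 2), [a⁴] (size 2), [a⁵] (size 2), [a⁸] (size 2), [a⁷] (size 1), [a⁵b⁻¹] (size 7), [a⁵b] (size 7).
Class equation: 1 + 2 + 2 + 2 + 2 + 2 + 2 + 1 + 7 + 7 = 28 = |G|. So G has 10 conjugacy classes.

Answer: 10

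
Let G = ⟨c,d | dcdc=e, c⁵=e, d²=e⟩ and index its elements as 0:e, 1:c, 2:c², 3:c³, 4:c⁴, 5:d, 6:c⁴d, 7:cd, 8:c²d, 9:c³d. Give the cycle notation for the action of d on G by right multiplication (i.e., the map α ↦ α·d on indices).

(0 5)(1 7)(2 8)(3 9)(4 6)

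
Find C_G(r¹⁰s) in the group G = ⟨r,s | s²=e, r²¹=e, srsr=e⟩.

⟨r¹⁰s⟩ ⊆ C_G(r¹⁰s) since powers of r¹⁰s commute with r¹⁰s; so |C_G(r¹⁰s)| ≥ |⟨r¹⁰s⟩| = 2.
By orbit–stabilizer, |C_G(r¹⁰s)| = |G| / |conj. class of r¹⁰s| = 42 / 21 = 2.
The 2 elements commuting with r¹⁰s are {e, r¹⁰s}.

Answer: {e, r¹⁰s}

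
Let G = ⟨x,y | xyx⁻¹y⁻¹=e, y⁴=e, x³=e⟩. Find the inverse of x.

The order of x is 3 (smallest k with xᵏ = e), so x⁻¹ = x² = x².
Check: x · (x²) → x · x² = e, giving e as required.

Answer: x²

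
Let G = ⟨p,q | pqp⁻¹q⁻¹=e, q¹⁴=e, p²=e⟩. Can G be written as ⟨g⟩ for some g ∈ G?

|G| = 28, but the maximum element order in G is 14 < 28. No single element generates all of G, so G is not cyclic.

Answer: No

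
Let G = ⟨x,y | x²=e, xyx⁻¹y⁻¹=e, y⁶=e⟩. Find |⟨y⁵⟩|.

|⟨y⁵⟩| equals the order of y⁵. Compute successive powers until reaching e:
  (y⁵)¹ = y⁵, (y⁵)² = y⁴, (y⁵)³ = y³, (y⁵)⁴ = y², (y⁵)⁵ = y, (y⁵)⁶ = e.
The smallest positive k with (y⁵)ᵏ = e is 6, so |⟨y⁵⟩| = 6.

Answer: 6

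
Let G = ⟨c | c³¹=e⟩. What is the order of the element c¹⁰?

Compute successive powers until reaching e:
  (c¹⁰)¹ = c¹⁰, (c¹⁰)² = c²⁰, (c¹⁰)³ = c³⁰, (c¹⁰)⁴ = c⁹, (c¹⁰)⁵ = c¹⁹, (c¹⁰)⁶ = c²⁹, (c¹⁰)⁷ = c⁸, (c¹⁰)⁸ = c¹⁸, (c¹⁰)⁹ = c²⁸, (c¹⁰)¹⁰ = c⁷, (c¹⁰)¹¹ = c¹⁷, (c¹⁰)¹² = c²⁷, (c¹⁰)¹³ = c⁶, (c¹⁰)¹⁴ = c¹⁶, (c¹⁰)¹⁵ = c²⁶, (c¹⁰)¹⁶ = c⁵, (c¹⁰)¹⁷ = c¹⁵, (c¹⁰)¹⁸ = c²⁵, (c¹⁰)¹⁹ = c⁴, (c¹⁰)²⁰ = c¹⁴, (c¹⁰)²¹ = c²⁴, (c¹⁰)²² = c³, (c¹⁰)²³ = c¹³, (c¹⁰)²⁴ = c²³, (c¹⁰)²⁵ = c², (c¹⁰)²⁶ = c¹², (c¹⁰)²⁷ = c²², (c¹⁰)²⁸ = c, (c¹⁰)²⁹ = c¹¹, (c¹⁰)³⁰ = c²¹, (c¹⁰)³¹ = e.
The smallest positive k with (c¹⁰)ᵏ = e is 31.

Answer: 31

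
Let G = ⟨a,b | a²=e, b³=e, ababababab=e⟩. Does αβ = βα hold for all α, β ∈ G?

a·b = ab but b·a = ba, so a·b ≠ b·a and G is not abelian.

Answer: No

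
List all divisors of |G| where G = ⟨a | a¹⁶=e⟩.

|G| = 16 = 2⁴. By Lagrange's theorem the order of any subgroup divides 16; the divisors of 16 are 1, 2, 4, 8, 16.

Answer: 1, 2, 4, 8, 16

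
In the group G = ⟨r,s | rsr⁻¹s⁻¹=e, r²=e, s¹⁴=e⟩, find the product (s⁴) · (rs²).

Compute (s⁴) · (rs²) by multiplying left to right and reducing via the relations at each step:
  (s⁴) · r = rs⁴
  (rs⁴) · s² = rs⁶

Answer: rs⁶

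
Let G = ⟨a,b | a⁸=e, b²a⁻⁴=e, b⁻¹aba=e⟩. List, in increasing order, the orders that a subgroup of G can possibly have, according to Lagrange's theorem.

|G| = 16 = 2⁴. By Lagrange's theorem the order of any subgroup divides 16; the divisors of 16 are 1, 2, 4, 8, 16.

Answer: 1, 2, 4, 8, 16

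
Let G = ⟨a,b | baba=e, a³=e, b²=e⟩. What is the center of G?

An element z ∈ Z(G) iff z commutes with every generator.
For example e is central: e·a = a = a·e; e·b = b = b·e.
Whereas a ∉ Z(G) since a·b = ab ≠ a²b = b·a.
Checking each of the 6 elements this way gives Z(G) = {e}, of order 1.

Answer: {e}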